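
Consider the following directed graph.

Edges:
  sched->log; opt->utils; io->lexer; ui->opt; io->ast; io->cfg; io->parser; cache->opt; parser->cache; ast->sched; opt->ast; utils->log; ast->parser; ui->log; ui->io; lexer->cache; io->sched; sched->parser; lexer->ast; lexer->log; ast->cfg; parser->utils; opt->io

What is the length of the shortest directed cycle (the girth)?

4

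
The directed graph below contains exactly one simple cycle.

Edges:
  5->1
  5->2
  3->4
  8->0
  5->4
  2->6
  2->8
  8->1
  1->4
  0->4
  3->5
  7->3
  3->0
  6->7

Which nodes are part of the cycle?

2, 3, 5, 6, 7

DFS with gray/black marking from 5:
5 gray
  2 gray
    8 gray
      0 gray
        4 gray
        4 black
      0 black
      1 gray
        1→4: 4 black — skip
      1 black
    8 black
    6 gray
      7 gray
        3 gray
          3→5: 5 is gray → back edge
Back edge closes the cycle 5 → 2 → 6 → 7 → 3 → 5; its vertices are {2, 3, 5, 6, 7}.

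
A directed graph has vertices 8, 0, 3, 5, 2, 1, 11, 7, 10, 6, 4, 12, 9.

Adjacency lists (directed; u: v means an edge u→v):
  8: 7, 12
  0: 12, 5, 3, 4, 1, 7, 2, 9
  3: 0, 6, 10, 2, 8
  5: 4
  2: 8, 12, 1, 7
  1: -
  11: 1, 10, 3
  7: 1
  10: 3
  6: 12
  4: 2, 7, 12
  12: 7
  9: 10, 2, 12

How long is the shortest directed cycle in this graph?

For each vertex v, BFS finds the shortest path from v back to v.
The shortest such closed walk is 3 → 10 → 3, length 2.

2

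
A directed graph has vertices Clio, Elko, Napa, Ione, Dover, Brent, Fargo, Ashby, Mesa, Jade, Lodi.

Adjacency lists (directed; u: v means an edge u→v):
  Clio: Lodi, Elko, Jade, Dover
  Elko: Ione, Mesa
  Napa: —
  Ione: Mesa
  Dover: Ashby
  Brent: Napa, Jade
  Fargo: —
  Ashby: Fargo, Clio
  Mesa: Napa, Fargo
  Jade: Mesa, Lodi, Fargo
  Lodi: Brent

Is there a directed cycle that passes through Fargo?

No

Fargo lies on a cycle iff there is a path from Fargo back to itself.
Exploring from Fargo, it never reaches itself; equivalently, its strongly connected component is a singleton.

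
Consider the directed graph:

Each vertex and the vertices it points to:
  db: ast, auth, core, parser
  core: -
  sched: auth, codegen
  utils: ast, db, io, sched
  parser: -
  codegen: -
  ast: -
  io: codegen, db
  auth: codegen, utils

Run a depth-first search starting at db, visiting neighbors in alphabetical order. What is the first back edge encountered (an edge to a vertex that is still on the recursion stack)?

DFS from db (visiting neighbors in alphabetical order); mark gray on enter, black on exit:
db gray
  ast gray
  ast black
  auth gray
    codegen gray
    codegen black
    utils gray
      utils→ast: ast black — skip
      utils→db: db is gray → back edge
First back edge: utils → db.

utils->db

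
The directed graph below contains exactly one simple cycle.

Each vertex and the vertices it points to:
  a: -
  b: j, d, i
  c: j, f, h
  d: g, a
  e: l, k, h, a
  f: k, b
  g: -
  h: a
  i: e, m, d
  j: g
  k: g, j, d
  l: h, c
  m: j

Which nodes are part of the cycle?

b, c, e, f, i, l

DFS with gray/black marking from l:
l gray
  h gray
    a gray
    a black
  h black
  c gray
    j gray
      g gray
      g black
    j black
    f gray
      k gray
        k→g: g black — skip
        k→j: j black — skip
        d gray
          d→g: g black — skip
          d→a: a black — skip
        d black
      k black
      b gray
        b→j: j black — skip
        b→d: d black — skip
        i gray
          e gray
            e→l: l is gray → back edge
Back edge closes the cycle l → c → f → b → i → e → l; its vertices are {b, c, e, f, i, l}.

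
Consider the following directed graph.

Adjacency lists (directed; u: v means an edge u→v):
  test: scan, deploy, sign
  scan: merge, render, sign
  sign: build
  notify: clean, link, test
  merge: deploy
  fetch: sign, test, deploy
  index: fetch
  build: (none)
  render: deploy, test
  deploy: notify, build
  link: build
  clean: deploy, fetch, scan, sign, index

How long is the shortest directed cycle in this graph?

3

For each vertex v, BFS finds the shortest path from v back to v.
The shortest such closed walk is notify → clean → deploy → notify, length 3.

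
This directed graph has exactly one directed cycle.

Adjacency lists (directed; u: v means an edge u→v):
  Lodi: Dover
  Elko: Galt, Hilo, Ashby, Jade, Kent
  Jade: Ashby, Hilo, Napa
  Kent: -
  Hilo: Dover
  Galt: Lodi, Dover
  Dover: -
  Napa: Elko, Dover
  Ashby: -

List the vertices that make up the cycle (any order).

Elko, Jade, Napa

DFS with gray/black marking from Elko:
Elko gray
  Galt gray
    Lodi gray
      Dover gray
      Dover black
    Lodi black
    Galt→Dover: Dover black — skip
  Galt black
  Hilo gray
    Hilo→Dover: Dover black — skip
  Hilo black
  Ashby gray
  Ashby black
  Jade gray
    Jade→Ashby: Ashby black — skip
    Jade→Hilo: Hilo black — skip
    Napa gray
      Napa→Elko: Elko is gray → back edge
Back edge closes the cycle Elko → Jade → Napa → Elko; its vertices are {Elko, Jade, Napa}.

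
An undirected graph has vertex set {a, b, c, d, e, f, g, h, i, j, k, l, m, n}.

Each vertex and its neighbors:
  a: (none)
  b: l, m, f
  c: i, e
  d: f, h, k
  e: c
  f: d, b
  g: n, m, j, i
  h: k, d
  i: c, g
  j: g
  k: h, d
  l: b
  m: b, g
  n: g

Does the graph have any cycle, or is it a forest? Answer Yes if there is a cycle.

Yes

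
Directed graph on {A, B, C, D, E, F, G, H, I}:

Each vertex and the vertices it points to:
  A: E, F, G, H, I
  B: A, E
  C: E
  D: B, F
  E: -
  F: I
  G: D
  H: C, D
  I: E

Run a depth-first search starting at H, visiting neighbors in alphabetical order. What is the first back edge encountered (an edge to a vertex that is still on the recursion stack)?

G→D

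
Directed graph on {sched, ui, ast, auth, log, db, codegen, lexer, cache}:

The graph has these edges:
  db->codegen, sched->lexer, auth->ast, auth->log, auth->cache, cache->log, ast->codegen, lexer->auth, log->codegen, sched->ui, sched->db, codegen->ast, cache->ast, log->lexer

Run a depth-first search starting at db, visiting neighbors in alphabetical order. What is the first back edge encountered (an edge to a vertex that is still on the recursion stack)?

DFS from db (visiting neighbors in alphabetical order); mark gray on enter, black on exit:
db gray
  codegen gray
    ast gray
      ast→codegen: codegen is gray → back edge
First back edge: ast → codegen.

ast->codegen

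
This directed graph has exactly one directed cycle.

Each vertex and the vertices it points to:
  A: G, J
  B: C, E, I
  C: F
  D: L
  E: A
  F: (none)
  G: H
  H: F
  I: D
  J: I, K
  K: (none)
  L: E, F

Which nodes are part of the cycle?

A, D, E, I, J, L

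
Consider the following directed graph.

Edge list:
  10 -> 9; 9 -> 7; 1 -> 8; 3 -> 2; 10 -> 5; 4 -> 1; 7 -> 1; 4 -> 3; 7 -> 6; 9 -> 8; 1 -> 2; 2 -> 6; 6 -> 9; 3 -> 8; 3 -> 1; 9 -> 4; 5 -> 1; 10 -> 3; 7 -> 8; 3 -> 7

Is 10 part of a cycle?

No

10 lies on a cycle iff there is a path from 10 back to itself.
Exploring from 10, it never reaches itself; equivalently, its strongly connected component is a singleton.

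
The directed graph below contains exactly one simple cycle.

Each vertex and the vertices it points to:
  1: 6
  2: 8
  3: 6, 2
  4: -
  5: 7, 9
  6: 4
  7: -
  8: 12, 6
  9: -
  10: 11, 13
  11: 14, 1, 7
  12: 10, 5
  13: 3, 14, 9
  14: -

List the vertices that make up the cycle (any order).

2, 3, 8, 10, 12, 13

DFS with gray/black marking from 8:
8 gray
  12 gray
    10 gray
      11 gray
        14 gray
        14 black
        1 gray
          6 gray
            4 gray
            4 black
          6 black
        1 black
        7 gray
        7 black
      11 black
      13 gray
        3 gray
          3→6: 6 black — skip
          2 gray
            2→8: 8 is gray → back edge
Back edge closes the cycle 8 → 12 → 10 → 13 → 3 → 2 → 8; its vertices are {2, 3, 8, 10, 12, 13}.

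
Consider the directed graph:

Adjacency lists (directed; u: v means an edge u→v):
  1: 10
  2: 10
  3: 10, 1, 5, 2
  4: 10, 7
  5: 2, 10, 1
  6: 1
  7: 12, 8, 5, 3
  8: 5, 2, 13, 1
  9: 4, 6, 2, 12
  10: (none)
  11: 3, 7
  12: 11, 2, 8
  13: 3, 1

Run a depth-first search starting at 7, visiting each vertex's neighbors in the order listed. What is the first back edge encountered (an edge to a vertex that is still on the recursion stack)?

11→7

DFS from 7 (visiting each vertex's neighbors in the order listed); mark gray on enter, black on exit:
7 gray
  12 gray
    11 gray
      3 gray
        10 gray
        10 black
        1 gray
          1→10: 10 black — skip
        1 black
        5 gray
          2 gray
            2→10: 10 black — skip
          2 black
          5→10: 10 black — skip
          5→1: 1 black — skip
        5 black
        3→2: 2 black — skip
      3 black
      11→7: 7 is gray → back edge
First back edge: 11 → 7.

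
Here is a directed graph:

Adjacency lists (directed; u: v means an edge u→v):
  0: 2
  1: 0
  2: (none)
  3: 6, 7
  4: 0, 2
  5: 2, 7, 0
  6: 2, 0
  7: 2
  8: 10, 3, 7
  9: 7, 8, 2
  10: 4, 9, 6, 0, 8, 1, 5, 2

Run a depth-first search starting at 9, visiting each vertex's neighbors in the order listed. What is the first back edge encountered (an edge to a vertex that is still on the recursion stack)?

10->9

DFS from 9 (visiting each vertex's neighbors in the order listed); mark gray on enter, black on exit:
9 gray
  7 gray
    2 gray
    2 black
  7 black
  8 gray
    10 gray
      4 gray
        0 gray
          0→2: 2 black — skip
        0 black
        4→2: 2 black — skip
      4 black
      10→9: 9 is gray → back edge
First back edge: 10 → 9.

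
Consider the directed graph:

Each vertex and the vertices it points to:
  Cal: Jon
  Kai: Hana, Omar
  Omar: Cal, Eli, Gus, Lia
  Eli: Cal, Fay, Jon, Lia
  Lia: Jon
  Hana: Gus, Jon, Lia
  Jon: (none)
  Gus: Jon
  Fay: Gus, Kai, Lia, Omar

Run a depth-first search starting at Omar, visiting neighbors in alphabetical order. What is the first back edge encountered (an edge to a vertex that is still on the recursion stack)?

DFS from Omar (visiting neighbors in alphabetical order); mark gray on enter, black on exit:
Omar gray
  Cal gray
    Jon gray
    Jon black
  Cal black
  Eli gray
    Eli→Cal: Cal black — skip
    Fay gray
      Gus gray
        Gus→Jon: Jon black — skip
      Gus black
      Kai gray
        Hana gray
          Hana→Gus: Gus black — skip
          Hana→Jon: Jon black — skip
          Lia gray
            Lia→Jon: Jon black — skip
          Lia black
        Hana black
        Kai→Omar: Omar is gray → back edge
First back edge: Kai → Omar.

Kai→Omar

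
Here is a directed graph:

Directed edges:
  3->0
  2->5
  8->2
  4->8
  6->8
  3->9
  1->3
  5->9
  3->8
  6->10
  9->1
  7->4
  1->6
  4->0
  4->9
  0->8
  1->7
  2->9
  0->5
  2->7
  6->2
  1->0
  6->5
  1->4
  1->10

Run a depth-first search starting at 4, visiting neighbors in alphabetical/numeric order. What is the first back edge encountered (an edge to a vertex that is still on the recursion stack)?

1→0

DFS from 4 (visiting neighbors in alphabetical/numeric order); mark gray on enter, black on exit:
4 gray
  0 gray
    5 gray
      9 gray
        1 gray
          1→0: 0 is gray → back edge
First back edge: 1 → 0.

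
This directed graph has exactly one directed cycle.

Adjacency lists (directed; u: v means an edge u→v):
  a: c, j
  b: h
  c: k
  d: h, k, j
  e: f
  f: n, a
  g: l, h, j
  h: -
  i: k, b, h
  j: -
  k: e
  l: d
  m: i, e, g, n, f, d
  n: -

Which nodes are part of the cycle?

DFS with gray/black marking from e:
e gray
  f gray
    n gray
    n black
    a gray
      c gray
        k gray
          k→e: e is gray → back edge
Back edge closes the cycle e → f → a → c → k → e; its vertices are {a, c, e, f, k}.

a, c, e, f, k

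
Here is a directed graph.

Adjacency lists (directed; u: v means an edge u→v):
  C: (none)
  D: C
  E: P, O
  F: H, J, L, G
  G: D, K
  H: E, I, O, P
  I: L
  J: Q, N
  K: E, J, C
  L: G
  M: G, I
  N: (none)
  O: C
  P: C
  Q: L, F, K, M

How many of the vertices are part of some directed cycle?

9

A vertex is on a directed cycle iff it belongs to a strongly connected component of size ≥ 2 (or has a self-loop).
The vertices on cycles are {F, G, H, I, J, K, L, M, Q} — 9 in total.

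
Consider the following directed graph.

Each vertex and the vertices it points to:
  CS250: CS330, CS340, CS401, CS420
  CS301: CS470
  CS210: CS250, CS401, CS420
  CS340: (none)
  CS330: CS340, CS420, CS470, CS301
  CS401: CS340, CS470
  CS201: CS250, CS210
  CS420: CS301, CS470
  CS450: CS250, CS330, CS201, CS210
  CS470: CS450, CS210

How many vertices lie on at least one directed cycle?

A vertex is on a directed cycle iff it belongs to a strongly connected component of size ≥ 2 (or has a self-loop).
The vertices on cycles are {CS201, CS210, CS250, CS301, CS330, CS401, CS420, CS450, CS470} — 9 in total.

9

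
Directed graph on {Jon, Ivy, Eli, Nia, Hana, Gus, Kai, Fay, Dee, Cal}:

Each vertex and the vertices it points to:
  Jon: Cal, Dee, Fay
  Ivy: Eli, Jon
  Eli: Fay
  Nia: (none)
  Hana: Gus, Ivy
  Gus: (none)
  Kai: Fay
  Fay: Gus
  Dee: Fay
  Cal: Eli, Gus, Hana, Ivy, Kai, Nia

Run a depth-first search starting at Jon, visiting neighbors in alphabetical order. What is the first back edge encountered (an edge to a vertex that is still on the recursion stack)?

DFS from Jon (visiting neighbors in alphabetical order); mark gray on enter, black on exit:
Jon gray
  Cal gray
    Eli gray
      Fay gray
        Gus gray
        Gus black
      Fay black
    Eli black
    Cal→Gus: Gus black — skip
    Hana gray
      Hana→Gus: Gus black — skip
      Ivy gray
        Ivy→Eli: Eli black — skip
        Ivy→Jon: Jon is gray → back edge
First back edge: Ivy → Jon.

Ivy->Jon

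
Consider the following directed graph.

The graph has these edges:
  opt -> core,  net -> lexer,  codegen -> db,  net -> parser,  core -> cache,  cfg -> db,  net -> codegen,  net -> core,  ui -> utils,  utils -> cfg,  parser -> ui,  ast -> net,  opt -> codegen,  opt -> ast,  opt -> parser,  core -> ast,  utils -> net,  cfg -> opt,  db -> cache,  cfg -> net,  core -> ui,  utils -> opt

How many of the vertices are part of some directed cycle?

8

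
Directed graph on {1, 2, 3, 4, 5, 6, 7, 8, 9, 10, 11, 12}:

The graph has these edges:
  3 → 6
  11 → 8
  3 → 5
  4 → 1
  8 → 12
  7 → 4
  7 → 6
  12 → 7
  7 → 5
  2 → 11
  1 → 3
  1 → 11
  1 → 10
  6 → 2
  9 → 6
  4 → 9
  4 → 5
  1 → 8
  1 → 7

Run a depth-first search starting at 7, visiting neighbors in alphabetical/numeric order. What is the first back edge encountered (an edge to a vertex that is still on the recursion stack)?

DFS from 7 (visiting neighbors in alphabetical/numeric order); mark gray on enter, black on exit:
7 gray
  4 gray
    1 gray
      3 gray
        5 gray
        5 black
        6 gray
          2 gray
            11 gray
              8 gray
                12 gray
                  12→7: 7 is gray → back edge
First back edge: 12 → 7.

12->7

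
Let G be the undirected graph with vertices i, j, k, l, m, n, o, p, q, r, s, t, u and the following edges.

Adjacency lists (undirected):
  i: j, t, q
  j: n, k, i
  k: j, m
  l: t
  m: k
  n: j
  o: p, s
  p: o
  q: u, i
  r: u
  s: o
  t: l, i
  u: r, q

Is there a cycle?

DFS, tracking each vertex's parent; an edge to a visited non-parent vertex closes a cycle.
Start from u:
visit u (parent –)
  visit r (parent u)
    r–u: parent, skip
  visit q (parent u)
    q–u: parent, skip
    visit i (parent q)
      visit j (parent i)
        visit n (parent j)
          n–j: parent, skip
        visit k (parent j)
          k–j: parent, skip
          visit m (parent k)
            m–k: parent, skip
        j–i: parent, skip
      visit t (parent i)
        visit l (parent t)
          l–t: parent, skip
        t–i: parent, skip
      i–q: parent, skip
visit o (parent –)
  visit p (parent o)
    p–o: parent, skip
  visit s (parent o)
    s–o: parent, skip
No non-parent visited neighbor found — the graph is a forest.

No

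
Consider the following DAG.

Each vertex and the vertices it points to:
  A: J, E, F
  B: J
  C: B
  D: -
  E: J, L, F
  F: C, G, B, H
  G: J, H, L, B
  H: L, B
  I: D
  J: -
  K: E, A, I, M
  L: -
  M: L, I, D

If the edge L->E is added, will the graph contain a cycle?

Yes

Adding L→E creates a cycle iff E can already reach L.
Path from E: E → L.
So E → … → L → E is a cycle.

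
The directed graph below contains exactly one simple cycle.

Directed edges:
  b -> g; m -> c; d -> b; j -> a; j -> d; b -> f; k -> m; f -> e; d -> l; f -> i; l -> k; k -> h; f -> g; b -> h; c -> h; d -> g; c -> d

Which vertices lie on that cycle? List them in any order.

c, d, k, l, m

DFS with gray/black marking from d:
d gray
  b gray
    h gray
    h black
    g gray
    g black
    f gray
      f→g: g black — skip
      e gray
      e black
      i gray
      i black
    f black
  b black
  l gray
    k gray
      k→h: h black — skip
      m gray
        c gray
          c→h: h black — skip
          c→d: d is gray → back edge
Back edge closes the cycle d → l → k → m → c → d; its vertices are {c, d, k, l, m}.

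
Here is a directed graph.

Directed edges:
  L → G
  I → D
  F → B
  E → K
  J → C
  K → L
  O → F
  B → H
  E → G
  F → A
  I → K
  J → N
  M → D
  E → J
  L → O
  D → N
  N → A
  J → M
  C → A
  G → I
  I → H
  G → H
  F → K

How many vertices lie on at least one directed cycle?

A vertex is on a directed cycle iff it belongs to a strongly connected component of size ≥ 2 (or has a self-loop).
The vertices on cycles are {F, G, I, K, L, O} — 6 in total.

6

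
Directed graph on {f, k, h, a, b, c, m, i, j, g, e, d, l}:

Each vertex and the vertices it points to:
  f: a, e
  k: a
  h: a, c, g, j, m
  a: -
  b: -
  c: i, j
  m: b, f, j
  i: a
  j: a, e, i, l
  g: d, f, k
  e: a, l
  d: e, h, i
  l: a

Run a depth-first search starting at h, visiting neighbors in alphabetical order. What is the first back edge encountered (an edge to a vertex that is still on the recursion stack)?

d->h

DFS from h (visiting neighbors in alphabetical order); mark gray on enter, black on exit:
h gray
  a gray
  a black
  c gray
    i gray
      i→a: a black — skip
    i black
    j gray
      j→a: a black — skip
      e gray
        e→a: a black — skip
        l gray
          l→a: a black — skip
        l black
      e black
      j→i: i black — skip
      j→l: l black — skip
    j black
  c black
  g gray
    d gray
      d→e: e black — skip
      d→h: h is gray → back edge
First back edge: d → h.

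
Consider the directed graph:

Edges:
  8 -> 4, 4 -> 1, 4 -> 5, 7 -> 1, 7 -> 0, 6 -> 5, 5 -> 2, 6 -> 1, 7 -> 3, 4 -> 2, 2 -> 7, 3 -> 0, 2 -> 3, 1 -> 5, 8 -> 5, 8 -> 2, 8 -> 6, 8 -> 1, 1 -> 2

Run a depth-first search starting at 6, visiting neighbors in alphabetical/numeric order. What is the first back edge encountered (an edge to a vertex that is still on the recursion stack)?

7→1

DFS from 6 (visiting neighbors in alphabetical/numeric order); mark gray on enter, black on exit:
6 gray
  1 gray
    2 gray
      3 gray
        0 gray
        0 black
      3 black
      7 gray
        7→0: 0 black — skip
        7→1: 1 is gray → back edge
First back edge: 7 → 1.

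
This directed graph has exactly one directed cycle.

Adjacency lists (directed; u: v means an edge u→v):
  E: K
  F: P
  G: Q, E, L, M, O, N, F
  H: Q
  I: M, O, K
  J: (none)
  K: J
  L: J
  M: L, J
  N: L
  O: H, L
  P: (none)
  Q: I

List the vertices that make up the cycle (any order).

H, I, O, Q

DFS with gray/black marking from Q:
Q gray
  I gray
    M gray
      L gray
        J gray
        J black
      L black
      M→J: J black — skip
    M black
    O gray
      H gray
        H→Q: Q is gray → back edge
Back edge closes the cycle Q → I → O → H → Q; its vertices are {H, I, O, Q}.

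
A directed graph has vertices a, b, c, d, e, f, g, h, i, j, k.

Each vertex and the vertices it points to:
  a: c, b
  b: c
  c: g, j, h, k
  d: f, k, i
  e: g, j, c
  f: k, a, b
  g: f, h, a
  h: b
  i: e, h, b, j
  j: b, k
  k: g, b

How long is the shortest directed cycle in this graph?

3

For each vertex v, BFS finds the shortest path from v back to v.
The shortest such closed walk is c → k → b → c, length 3.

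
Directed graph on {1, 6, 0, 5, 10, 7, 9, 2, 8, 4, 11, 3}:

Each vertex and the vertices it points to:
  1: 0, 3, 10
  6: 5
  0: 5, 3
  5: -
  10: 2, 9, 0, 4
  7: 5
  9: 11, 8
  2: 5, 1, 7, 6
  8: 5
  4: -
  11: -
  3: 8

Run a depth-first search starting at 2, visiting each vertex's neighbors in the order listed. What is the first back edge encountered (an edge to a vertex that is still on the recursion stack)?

10→2

DFS from 2 (visiting each vertex's neighbors in the order listed); mark gray on enter, black on exit:
2 gray
  5 gray
  5 black
  1 gray
    0 gray
      0→5: 5 black — skip
      3 gray
        8 gray
          8→5: 5 black — skip
        8 black
      3 black
    0 black
    1→3: 3 black — skip
    10 gray
      10→2: 2 is gray → back edge
First back edge: 10 → 2.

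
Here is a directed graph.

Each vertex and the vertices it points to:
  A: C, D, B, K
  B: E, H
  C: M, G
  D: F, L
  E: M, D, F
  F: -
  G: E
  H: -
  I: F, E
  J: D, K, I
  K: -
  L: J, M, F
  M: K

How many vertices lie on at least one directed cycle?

5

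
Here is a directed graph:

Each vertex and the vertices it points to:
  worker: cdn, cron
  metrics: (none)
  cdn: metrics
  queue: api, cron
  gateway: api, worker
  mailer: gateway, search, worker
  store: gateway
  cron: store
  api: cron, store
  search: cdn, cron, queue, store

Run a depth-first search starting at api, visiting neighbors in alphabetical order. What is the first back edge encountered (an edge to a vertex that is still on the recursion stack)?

gateway->api

DFS from api (visiting neighbors in alphabetical order); mark gray on enter, black on exit:
api gray
  cron gray
    store gray
      gateway gray
        gateway→api: api is gray → back edge
First back edge: gateway → api.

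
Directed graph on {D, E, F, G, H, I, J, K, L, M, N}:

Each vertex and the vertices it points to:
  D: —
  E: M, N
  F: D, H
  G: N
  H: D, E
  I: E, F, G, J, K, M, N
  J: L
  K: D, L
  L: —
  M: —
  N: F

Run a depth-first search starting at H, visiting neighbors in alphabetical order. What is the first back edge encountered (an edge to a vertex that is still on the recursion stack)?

DFS from H (visiting neighbors in alphabetical order); mark gray on enter, black on exit:
H gray
  D gray
  D black
  E gray
    M gray
    M black
    N gray
      F gray
        F→D: D black — skip
        F→H: H is gray → back edge
First back edge: F → H.

F->H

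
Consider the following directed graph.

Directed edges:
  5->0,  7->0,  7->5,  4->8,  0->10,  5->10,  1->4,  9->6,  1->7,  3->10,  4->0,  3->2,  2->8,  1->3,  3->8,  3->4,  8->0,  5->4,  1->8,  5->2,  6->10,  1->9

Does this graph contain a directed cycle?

DFS with white/gray/black marking, starting from 3:
3 gray
  8 gray
    0 gray
      10 gray
      10 black
    0 black
  8 black
  2 gray
    2→8: 8 black — skip
  2 black
  3→10: 10 black — skip
  4 gray
    4→8: 8 black — skip
    4→0: 0 black — skip
  4 black
3 black
1 gray
  1→3: 3 black — skip
  9 gray
    6 gray
      6→10: 10 black — skip
    6 black
  9 black
  7 gray
    5 gray
      5→4: 4 black — skip
      5→2: 2 black — skip
      5→0: 0 black — skip
      5→10: 10 black — skip
    5 black
    7→0: 0 black — skip
  7 black
  1→4: 4 black — skip
  1→8: 8 black — skip
1 black
Every edge goes to a white or black vertex — no back edge, so the graph is acyclic.

No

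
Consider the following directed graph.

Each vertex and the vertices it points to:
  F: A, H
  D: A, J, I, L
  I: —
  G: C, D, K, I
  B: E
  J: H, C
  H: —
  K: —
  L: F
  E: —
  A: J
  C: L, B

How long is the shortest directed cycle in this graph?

For each vertex v, BFS finds the shortest path from v back to v.
The shortest such closed walk is C → L → F → A → J → C, length 5.

5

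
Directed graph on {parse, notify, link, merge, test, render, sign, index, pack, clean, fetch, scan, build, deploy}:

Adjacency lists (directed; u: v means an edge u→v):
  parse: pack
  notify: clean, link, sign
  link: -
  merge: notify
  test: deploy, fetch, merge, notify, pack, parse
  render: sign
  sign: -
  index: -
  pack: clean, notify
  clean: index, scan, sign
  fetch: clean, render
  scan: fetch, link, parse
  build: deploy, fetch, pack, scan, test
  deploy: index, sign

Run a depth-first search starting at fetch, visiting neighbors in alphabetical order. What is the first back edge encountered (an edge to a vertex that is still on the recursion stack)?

DFS from fetch (visiting neighbors in alphabetical order); mark gray on enter, black on exit:
fetch gray
  clean gray
    index gray
    index black
    scan gray
      scan→fetch: fetch is gray → back edge
First back edge: scan → fetch.

scan->fetch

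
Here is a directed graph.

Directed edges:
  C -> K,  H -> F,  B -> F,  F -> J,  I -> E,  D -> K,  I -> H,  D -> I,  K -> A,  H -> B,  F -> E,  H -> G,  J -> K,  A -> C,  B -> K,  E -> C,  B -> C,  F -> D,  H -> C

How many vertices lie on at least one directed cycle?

8

A vertex is on a directed cycle iff it belongs to a strongly connected component of size ≥ 2 (or has a self-loop).
The vertices on cycles are {A, B, C, D, F, H, I, K} — 8 in total.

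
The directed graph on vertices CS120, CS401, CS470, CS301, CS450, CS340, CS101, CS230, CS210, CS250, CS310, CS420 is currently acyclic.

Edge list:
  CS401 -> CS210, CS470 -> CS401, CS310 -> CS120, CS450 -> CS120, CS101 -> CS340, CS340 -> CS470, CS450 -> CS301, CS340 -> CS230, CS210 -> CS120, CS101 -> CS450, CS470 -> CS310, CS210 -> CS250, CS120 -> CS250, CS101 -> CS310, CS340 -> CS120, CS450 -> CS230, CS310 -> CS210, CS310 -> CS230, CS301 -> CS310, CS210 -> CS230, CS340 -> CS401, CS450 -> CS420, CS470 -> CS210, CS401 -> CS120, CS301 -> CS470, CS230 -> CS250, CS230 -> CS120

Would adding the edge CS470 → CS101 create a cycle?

Yes

Adding CS470→CS101 creates a cycle iff CS101 can already reach CS470.
Path from CS101: CS101 → CS340 → CS470.
So CS101 → … → CS470 → CS101 is a cycle.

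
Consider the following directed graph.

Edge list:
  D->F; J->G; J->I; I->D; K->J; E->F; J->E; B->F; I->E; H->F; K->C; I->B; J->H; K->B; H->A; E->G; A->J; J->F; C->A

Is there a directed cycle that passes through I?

No

I lies on a cycle iff there is a path from I back to itself.
Exploring from I, it never reaches itself; equivalently, its strongly connected component is a singleton.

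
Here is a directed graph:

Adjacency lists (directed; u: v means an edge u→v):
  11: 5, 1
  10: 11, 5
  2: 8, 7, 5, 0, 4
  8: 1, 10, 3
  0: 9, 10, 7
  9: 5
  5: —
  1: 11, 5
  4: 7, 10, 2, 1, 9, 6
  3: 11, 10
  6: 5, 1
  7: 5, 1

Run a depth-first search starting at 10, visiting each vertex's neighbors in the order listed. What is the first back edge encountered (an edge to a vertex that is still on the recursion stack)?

1→11

DFS from 10 (visiting each vertex's neighbors in the order listed); mark gray on enter, black on exit:
10 gray
  11 gray
    5 gray
    5 black
    1 gray
      1→11: 11 is gray → back edge
First back edge: 1 → 11.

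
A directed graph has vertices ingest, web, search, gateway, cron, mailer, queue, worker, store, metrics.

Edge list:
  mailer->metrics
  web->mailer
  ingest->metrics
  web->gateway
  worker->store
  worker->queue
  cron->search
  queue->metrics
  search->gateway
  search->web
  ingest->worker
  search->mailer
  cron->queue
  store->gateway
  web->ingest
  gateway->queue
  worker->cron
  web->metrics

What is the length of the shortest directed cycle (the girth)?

5

For each vertex v, BFS finds the shortest path from v back to v.
The shortest such closed walk is worker → cron → search → web → ingest → worker, length 5.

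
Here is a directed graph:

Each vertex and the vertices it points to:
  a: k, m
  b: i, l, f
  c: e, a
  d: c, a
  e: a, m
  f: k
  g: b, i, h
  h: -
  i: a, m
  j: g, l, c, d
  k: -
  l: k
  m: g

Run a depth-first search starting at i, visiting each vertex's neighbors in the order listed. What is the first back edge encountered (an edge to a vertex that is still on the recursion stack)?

DFS from i (visiting each vertex's neighbors in the order listed); mark gray on enter, black on exit:
i gray
  a gray
    k gray
    k black
    m gray
      g gray
        b gray
          b→i: i is gray → back edge
First back edge: b → i.

b->i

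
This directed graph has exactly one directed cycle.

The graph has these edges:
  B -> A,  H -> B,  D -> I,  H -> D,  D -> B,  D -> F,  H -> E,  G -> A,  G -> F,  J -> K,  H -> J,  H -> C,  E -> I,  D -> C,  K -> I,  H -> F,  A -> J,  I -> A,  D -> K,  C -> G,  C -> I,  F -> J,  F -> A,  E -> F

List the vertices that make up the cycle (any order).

DFS with gray/black marking from K:
K gray
  I gray
    A gray
      J gray
        J→K: K is gray → back edge
Back edge closes the cycle K → I → A → J → K; its vertices are {A, I, J, K}.

A, I, J, K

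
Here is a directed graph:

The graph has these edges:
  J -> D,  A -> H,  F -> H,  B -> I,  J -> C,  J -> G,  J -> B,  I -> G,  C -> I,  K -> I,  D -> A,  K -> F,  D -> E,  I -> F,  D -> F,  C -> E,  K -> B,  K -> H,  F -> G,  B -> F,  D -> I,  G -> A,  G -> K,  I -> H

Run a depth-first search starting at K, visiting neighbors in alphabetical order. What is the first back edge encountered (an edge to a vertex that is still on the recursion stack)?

G->K

DFS from K (visiting neighbors in alphabetical order); mark gray on enter, black on exit:
K gray
  B gray
    F gray
      G gray
        A gray
          H gray
          H black
        A black
        G→K: K is gray → back edge
First back edge: G → K.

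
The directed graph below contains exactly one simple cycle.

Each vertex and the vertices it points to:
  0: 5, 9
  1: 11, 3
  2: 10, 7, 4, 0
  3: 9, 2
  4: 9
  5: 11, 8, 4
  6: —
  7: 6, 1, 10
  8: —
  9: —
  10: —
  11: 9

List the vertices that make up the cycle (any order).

DFS with gray/black marking from 2:
2 gray
  10 gray
  10 black
  7 gray
    6 gray
    6 black
    1 gray
      11 gray
        9 gray
        9 black
      11 black
      3 gray
        3→9: 9 black — skip
        3→2: 2 is gray → back edge
Back edge closes the cycle 2 → 7 → 1 → 3 → 2; its vertices are {1, 2, 3, 7}.

1, 2, 3, 7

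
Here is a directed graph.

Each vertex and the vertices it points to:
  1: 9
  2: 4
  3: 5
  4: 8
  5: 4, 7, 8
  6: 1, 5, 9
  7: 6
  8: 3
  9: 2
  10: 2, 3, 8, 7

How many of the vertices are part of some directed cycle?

9

A vertex is on a directed cycle iff it belongs to a strongly connected component of size ≥ 2 (or has a self-loop).
The vertices on cycles are {1, 2, 3, 4, 5, 6, 7, 8, 9} — 9 in total.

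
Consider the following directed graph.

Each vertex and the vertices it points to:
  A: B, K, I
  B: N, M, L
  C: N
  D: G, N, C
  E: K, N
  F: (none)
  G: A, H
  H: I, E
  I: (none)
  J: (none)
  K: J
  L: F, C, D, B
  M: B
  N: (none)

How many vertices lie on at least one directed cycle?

A vertex is on a directed cycle iff it belongs to a strongly connected component of size ≥ 2 (or has a self-loop).
The vertices on cycles are {A, B, D, G, L, M} — 6 in total.

6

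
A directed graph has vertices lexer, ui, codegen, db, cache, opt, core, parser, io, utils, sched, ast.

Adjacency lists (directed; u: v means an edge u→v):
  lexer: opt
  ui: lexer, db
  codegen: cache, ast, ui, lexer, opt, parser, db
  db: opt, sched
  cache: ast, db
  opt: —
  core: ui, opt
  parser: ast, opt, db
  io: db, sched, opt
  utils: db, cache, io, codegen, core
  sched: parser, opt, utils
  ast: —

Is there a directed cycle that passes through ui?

ui is on a cycle iff ui can reach itself via ≥1 edge.
ui → db → sched → utils → codegen → ui — yes.

Yes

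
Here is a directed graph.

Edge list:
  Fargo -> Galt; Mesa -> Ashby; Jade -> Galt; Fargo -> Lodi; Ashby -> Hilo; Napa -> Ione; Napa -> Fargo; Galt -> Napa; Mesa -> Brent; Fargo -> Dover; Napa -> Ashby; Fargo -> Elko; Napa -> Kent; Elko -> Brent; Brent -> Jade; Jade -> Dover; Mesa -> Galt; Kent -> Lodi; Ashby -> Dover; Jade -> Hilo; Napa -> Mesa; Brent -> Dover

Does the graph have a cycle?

DFS with white/gray/black marking, starting from Galt:
Galt gray
  Napa gray
    Kent gray
      Lodi gray
      Lodi black
    Kent black
    Mesa gray
      Mesa→Galt: Galt is gray → back edge
Back edge found, so a cycle exists: Galt → Napa → Mesa → Galt.

Yes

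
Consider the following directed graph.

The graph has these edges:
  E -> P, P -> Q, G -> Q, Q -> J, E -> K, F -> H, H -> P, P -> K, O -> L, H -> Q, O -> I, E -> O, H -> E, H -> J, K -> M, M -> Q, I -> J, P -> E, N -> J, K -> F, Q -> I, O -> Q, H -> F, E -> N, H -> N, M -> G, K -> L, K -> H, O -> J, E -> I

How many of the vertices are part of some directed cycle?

5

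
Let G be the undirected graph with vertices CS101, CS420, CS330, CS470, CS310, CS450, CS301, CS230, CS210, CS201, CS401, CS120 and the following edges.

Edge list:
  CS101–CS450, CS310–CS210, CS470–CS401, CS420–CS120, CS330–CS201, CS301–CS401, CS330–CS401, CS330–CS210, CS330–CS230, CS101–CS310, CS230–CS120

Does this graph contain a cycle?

DFS, tracking each vertex's parent; an edge to a visited non-parent vertex closes a cycle.
Start from CS101:
visit CS101 (parent –)
  visit CS310 (parent CS101)
    visit CS210 (parent CS310)
      CS210–CS310: parent, skip
      visit CS330 (parent CS210)
        visit CS201 (parent CS330)
          CS201–CS330: parent, skip
        CS330–CS210: parent, skip
        visit CS401 (parent CS330)
          CS401–CS330: parent, skip
          visit CS301 (parent CS401)
            CS301–CS401: parent, skip
          visit CS470 (parent CS401)
            CS470–CS401: parent, skip
        visit CS230 (parent CS330)
          CS230–CS330: parent, skip
          visit CS120 (parent CS230)
            visit CS420 (parent CS120)
              CS420–CS120: parent, skip
            CS120–CS230: parent, skip
    CS310–CS101: parent, skip
  visit CS450 (parent CS101)
    CS450–CS101: parent, skip
No non-parent visited neighbor found — the graph is a forest.

No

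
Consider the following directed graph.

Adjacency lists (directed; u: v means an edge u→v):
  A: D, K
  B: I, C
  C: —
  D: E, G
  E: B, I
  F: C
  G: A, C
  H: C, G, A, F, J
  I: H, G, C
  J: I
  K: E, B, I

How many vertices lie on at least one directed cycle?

9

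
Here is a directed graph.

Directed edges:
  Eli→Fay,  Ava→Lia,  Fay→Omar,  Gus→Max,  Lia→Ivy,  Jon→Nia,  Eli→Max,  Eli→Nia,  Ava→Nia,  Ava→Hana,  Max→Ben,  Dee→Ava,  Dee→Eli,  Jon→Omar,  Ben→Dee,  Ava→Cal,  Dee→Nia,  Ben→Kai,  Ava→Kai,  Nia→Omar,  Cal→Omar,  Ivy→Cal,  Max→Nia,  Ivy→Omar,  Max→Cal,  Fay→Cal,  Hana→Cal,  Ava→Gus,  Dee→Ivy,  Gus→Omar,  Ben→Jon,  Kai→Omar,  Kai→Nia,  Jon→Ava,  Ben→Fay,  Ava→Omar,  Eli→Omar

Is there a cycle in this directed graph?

Yes

DFS with white/gray/black marking, starting from Cal:
Cal gray
  Omar gray
  Omar black
Cal black
Ivy gray
  Ivy→Omar: Omar black — skip
  Ivy→Cal: Cal black — skip
Ivy black
Jon gray
  Nia gray
    Nia→Omar: Omar black — skip
  Nia black
  Ava gray
    Kai gray
      Kai→Nia: Nia black — skip
      Kai→Omar: Omar black — skip
    Kai black
    Lia gray
      Lia→Ivy: Ivy black — skip
    Lia black
    Ava→Omar: Omar black — skip
    Gus gray
      Max gray
        Max→Cal: Cal black — skip
        Max→Nia: Nia black — skip
        Ben gray
          Ben→Jon: Jon is gray → back edge
Back edge found, so a cycle exists: Jon → Ava → Gus → Max → Ben → Jon.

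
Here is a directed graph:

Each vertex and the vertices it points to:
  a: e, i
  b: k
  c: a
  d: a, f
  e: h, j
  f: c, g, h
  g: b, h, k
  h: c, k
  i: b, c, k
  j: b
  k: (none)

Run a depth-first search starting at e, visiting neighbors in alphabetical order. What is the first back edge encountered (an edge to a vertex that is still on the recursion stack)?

DFS from e (visiting neighbors in alphabetical order); mark gray on enter, black on exit:
e gray
  h gray
    c gray
      a gray
        a→e: e is gray → back edge
First back edge: a → e.

a->e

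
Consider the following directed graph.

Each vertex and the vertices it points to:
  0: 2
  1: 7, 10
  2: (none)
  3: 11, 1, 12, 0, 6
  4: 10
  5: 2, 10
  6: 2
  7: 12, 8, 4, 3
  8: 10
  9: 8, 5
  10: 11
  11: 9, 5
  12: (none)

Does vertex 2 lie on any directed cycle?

2 lies on a cycle iff there is a path from 2 back to itself.
Exploring from 2, it never reaches itself; equivalently, its strongly connected component is a singleton.

No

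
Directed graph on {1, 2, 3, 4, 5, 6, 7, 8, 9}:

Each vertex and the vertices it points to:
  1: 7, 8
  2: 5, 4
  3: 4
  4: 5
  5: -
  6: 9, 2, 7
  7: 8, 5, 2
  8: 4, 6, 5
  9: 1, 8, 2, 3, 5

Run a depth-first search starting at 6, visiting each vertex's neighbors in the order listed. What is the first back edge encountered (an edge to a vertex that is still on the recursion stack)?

DFS from 6 (visiting each vertex's neighbors in the order listed); mark gray on enter, black on exit:
6 gray
  9 gray
    1 gray
      7 gray
        8 gray
          4 gray
            5 gray
            5 black
          4 black
          8→6: 6 is gray → back edge
First back edge: 8 → 6.

8→6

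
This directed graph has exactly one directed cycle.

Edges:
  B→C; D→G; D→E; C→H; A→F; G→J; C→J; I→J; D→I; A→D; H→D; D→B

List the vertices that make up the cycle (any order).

B, C, D, H

DFS with gray/black marking from D:
D gray
  B gray
    C gray
      J gray
      J black
      H gray
        H→D: D is gray → back edge
Back edge closes the cycle D → B → C → H → D; its vertices are {B, C, D, H}.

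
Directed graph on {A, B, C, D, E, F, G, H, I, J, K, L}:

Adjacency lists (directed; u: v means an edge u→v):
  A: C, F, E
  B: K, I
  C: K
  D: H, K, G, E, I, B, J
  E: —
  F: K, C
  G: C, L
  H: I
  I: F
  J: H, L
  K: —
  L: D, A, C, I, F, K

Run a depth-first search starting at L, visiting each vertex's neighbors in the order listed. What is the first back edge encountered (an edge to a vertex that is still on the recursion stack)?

G->L

DFS from L (visiting each vertex's neighbors in the order listed); mark gray on enter, black on exit:
L gray
  D gray
    H gray
      I gray
        F gray
          K gray
          K black
          C gray
            C→K: K black — skip
          C black
        F black
      I black
    H black
    D→K: K black — skip
    G gray
      G→C: C black — skip
      G→L: L is gray → back edge
First back edge: G → L.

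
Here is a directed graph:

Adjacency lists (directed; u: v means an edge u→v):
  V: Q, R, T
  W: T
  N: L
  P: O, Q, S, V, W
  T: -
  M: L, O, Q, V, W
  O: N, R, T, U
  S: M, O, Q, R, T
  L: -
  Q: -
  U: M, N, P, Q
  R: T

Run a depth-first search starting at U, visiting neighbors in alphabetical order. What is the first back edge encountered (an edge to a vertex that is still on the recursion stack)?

O->U

DFS from U (visiting neighbors in alphabetical order); mark gray on enter, black on exit:
U gray
  M gray
    L gray
    L black
    O gray
      N gray
        N→L: L black — skip
      N black
      R gray
        T gray
        T black
      R black
      O→T: T black — skip
      O→U: U is gray → back edge
First back edge: O → U.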